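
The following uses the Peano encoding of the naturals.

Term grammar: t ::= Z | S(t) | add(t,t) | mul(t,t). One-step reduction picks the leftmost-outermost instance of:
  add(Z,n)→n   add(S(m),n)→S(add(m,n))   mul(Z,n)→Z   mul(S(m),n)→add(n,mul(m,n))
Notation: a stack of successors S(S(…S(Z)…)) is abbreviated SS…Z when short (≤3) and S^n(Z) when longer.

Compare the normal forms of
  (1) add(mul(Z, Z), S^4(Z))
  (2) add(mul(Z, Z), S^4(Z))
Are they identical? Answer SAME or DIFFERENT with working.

Term A:
  start: add(mul(Z, Z), S^4(Z))
  step 1: add(Z, S^4(Z))
  step 2: S^4(Z)

Term B:
  start: add(mul(Z, Z), S^4(Z))
  step 1: add(Z, S^4(Z))
  step 2: S^4(Z)

Answer: SAME — A ⇓ S^4(Z), B ⇓ S^4(Z)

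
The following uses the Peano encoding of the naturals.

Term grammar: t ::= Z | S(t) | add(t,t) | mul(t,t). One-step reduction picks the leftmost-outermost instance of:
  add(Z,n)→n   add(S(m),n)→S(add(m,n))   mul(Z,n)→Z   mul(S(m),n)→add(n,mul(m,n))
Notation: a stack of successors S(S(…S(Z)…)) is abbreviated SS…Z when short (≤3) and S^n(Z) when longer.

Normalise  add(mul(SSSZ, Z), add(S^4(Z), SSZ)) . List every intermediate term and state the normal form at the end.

  start: add(mul(SSSZ, Z), add(S^4(Z), SSZ))
  [1] add(add(Z, mul(SSZ, Z)), add(S^4(Z), SSZ))
  [2] add(mul(SSZ, Z), add(S^4(Z), SSZ))
  [3] add(add(Z, mul(SZ, Z)), add(S^4(Z), SSZ))
  [4] add(mul(SZ, Z), add(S^4(Z), SSZ))
  [5] add(add(Z, mul(Z, Z)), add(S^4(Z), SSZ))
  [6] add(mul(Z, Z), add(S^4(Z), SSZ))
  [7] add(Z, add(S^4(Z), SSZ))
  [8] add(S^4(Z), SSZ)
  [9] S(add(SSSZ, SSZ))
  [10] S(S(add(SSZ, SSZ)))
  [11] S(S(S(add(SZ, SSZ))))
  [12] S(S(S(S(add(Z, SSZ)))))
  [13] S^6(Z)

Answer: normal form = S^6(Z)  (in 13 steps)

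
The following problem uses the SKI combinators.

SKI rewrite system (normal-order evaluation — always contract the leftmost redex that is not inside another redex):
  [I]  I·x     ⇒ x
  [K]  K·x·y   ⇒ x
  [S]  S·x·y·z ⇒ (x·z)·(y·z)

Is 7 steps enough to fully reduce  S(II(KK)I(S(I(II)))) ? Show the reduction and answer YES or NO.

Answer: YES — reaches normal form S(K(SI)) in 5 ≤ 7 steps

Reduction:
  start: S(II(KK)I(S(I(II))))
  step 1: S(I(KK)I(S(I(II))))
  step 2: S(KKI(S(I(II))))
  step 3: S(K(S(I(II))))
  step 4: S(K(S(II)))
  step 5: S(K(SI))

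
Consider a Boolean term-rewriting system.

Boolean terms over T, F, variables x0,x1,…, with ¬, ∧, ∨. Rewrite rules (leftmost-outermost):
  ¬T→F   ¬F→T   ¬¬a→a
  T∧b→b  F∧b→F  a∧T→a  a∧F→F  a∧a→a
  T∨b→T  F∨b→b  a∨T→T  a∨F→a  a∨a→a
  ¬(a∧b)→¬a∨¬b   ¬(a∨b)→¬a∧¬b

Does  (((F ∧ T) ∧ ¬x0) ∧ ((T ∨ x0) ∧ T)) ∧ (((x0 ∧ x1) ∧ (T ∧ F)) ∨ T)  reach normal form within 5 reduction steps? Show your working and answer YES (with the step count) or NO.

Answer: YES — reaches normal form F in 4 ≤ 5 steps

Reduction:
  start: (((F ∧ T) ∧ ¬x0) ∧ ((T ∨ x0) ∧ T)) ∧ (((x0 ∧ x1) ∧ (T ∧ F)) ∨ T)
  →1  ((F ∧ ¬x0) ∧ ((T ∨ x0) ∧ T)) ∧ (((x0 ∧ x1) ∧ (T ∧ F)) ∨ T)
  →2  (F ∧ ((T ∨ x0) ∧ T)) ∧ (((x0 ∧ x1) ∧ (T ∧ F)) ∨ T)
  →3  F ∧ (((x0 ∧ x1) ∧ (T ∧ F)) ∨ T)
  →4  F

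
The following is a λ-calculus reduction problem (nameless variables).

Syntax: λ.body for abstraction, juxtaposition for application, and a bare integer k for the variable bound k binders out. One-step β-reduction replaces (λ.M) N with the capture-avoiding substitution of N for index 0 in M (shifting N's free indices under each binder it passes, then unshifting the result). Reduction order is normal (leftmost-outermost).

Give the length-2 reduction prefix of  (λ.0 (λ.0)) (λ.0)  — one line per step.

Answer: after 2 steps: λ.0

Derivation:
  start: (λ.0 (λ.0)) (λ.0)
  [1] (λ.0) (λ.0)
  [2] λ.0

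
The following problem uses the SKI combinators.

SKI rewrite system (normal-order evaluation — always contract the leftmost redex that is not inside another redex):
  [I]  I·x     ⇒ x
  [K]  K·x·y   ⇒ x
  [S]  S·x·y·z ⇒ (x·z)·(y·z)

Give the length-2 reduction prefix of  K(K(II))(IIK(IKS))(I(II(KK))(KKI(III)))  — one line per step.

Answer: after 2 steps: II

Reduction:
  start: K(K(II))(IIK(IKS))(I(II(KK))(KKI(III)))
  step 1: K(II)(I(II(KK))(KKI(III)))
  step 2: II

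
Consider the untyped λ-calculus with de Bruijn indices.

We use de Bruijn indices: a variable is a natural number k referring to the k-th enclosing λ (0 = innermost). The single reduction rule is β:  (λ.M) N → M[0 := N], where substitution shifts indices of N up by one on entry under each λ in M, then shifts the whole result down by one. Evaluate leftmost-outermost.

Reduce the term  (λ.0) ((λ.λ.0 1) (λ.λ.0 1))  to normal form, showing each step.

Answer: normal form = λ.0 (λ.λ.0 1)  (in 2 steps)

Derivation:
  start: (λ.0) ((λ.λ.0 1) (λ.λ.0 1))
  step 1: (λ.λ.0 1) (λ.λ.0 1)
  step 2: λ.0 (λ.λ.0 1)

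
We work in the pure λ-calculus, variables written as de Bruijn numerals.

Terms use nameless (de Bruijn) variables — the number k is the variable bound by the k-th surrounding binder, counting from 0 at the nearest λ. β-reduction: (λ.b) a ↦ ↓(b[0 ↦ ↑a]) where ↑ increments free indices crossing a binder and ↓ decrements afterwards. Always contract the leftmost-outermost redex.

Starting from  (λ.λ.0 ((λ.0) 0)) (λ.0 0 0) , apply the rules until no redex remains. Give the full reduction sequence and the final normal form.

Answer: normal form = λ.0 0  (in 2 steps)

Reduction:
  start: (λ.λ.0 ((λ.0) 0)) (λ.0 0 0)
  →1  λ.0 ((λ.0) 0)
  →2  λ.0 0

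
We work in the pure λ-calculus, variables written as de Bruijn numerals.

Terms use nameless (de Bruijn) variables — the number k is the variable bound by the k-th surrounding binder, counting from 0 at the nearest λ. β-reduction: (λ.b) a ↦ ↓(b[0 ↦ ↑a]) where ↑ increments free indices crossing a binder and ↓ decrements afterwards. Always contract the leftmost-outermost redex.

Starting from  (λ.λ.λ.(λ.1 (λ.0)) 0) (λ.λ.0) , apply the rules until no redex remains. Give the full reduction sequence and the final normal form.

Answer: normal form = λ.λ.0 (λ.0)  (in 2 steps)

Reduction:
  start: (λ.λ.λ.(λ.1 (λ.0)) 0) (λ.λ.0)
  [1] λ.λ.(λ.1 (λ.0)) 0
  [2] λ.λ.0 (λ.0)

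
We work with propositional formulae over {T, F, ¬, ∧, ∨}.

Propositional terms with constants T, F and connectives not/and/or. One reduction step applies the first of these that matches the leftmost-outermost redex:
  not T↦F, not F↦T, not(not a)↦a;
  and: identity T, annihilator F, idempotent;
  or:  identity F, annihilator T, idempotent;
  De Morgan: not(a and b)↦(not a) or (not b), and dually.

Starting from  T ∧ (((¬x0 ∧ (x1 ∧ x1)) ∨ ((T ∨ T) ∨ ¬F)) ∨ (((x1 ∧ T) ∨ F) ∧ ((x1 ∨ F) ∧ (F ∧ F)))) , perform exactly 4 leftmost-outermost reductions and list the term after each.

  start: T ∧ (((¬x0 ∧ (x1 ∧ x1)) ∨ ((T ∨ T) ∨ ¬F)) ∨ (((x1 ∧ T) ∨ F) ∧ ((x1 ∨ F) ∧ (F ∧ F))))
  step 1: ((¬x0 ∧ (x1 ∧ x1)) ∨ ((T ∨ T) ∨ ¬F)) ∨ (((x1 ∧ T) ∨ F) ∧ ((x1 ∨ F) ∧ (F ∧ F)))
  step 2: ((¬x0 ∧ x1) ∨ ((T ∨ T) ∨ ¬F)) ∨ (((x1 ∧ T) ∨ F) ∧ ((x1 ∨ F) ∧ (F ∧ F)))
  step 3: ((¬x0 ∧ x1) ∨ (T ∨ ¬F)) ∨ (((x1 ∧ T) ∨ F) ∧ ((x1 ∨ F) ∧ (F ∧ F)))
  step 4: ((¬x0 ∧ x1) ∨ T) ∨ (((x1 ∧ T) ∨ F) ∧ ((x1 ∨ F) ∧ (F ∧ F)))

Answer: after 4 steps: ((¬x0 ∧ x1) ∨ T) ∨ (((x1 ∧ T) ∨ F) ∧ ((x1 ∨ F) ∧ (F ∧ F)))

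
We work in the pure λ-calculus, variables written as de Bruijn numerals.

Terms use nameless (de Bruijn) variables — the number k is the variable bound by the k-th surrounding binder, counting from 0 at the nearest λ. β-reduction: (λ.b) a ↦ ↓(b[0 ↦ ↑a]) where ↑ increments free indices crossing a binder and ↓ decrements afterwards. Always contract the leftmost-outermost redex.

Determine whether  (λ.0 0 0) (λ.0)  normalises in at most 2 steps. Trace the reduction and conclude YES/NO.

  start: (λ.0 0 0) (λ.0)
  step 1: (λ.0) (λ.0) (λ.0)
  step 2: (λ.0) (λ.0)

Answer: NO — after 2 steps the term is (λ.0) (λ.0), not yet normal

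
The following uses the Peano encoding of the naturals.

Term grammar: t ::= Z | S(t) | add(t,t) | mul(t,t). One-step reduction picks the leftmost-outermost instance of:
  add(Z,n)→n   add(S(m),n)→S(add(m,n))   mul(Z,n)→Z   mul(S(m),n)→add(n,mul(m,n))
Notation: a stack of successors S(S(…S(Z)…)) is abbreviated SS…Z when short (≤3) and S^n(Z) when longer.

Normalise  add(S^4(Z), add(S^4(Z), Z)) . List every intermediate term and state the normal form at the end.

  start: add(S^4(Z), add(S^4(Z), Z))
  →1  S(add(SSSZ, add(S^4(Z), Z)))
  →2  S(S(add(SSZ, add(S^4(Z), Z))))
  →3  S(S(S(add(SZ, add(S^4(Z), Z)))))
  →4  S(S(S(S(add(Z, add(S^4(Z), Z))))))
  →5  S(S(S(S(add(S^4(Z), Z)))))
  →6  S(S(S(S(S(add(SSSZ, Z))))))
  →7  S(S(S(S(S(S(add(SSZ, Z)))))))
  →8  S(S(S(S(S(S(S(add(SZ, Z))))))))
  →9  S(S(S(S(S(S(S(S(add(Z, Z)))))))))
  →10  S^8(Z)

Answer: normal form = S^8(Z)  (in 10 steps)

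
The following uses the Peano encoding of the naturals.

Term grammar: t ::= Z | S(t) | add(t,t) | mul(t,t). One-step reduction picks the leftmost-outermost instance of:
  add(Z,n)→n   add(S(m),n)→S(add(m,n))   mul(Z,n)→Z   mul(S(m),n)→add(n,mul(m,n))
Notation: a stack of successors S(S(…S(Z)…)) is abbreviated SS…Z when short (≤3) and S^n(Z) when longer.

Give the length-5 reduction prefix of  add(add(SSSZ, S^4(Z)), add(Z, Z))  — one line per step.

Answer: after 5 steps: S(S(add(S(add(Z, S^4(Z))), add(Z, Z))))

Working:
  start: add(add(SSSZ, S^4(Z)), add(Z, Z))
  step 1: add(S(add(SSZ, S^4(Z))), add(Z, Z))
  step 2: S(add(add(SSZ, S^4(Z)), add(Z, Z)))
  step 3: S(add(S(add(SZ, S^4(Z))), add(Z, Z)))
  step 4: S(S(add(add(SZ, S^4(Z)), add(Z, Z))))
  step 5: S(S(add(S(add(Z, S^4(Z))), add(Z, Z))))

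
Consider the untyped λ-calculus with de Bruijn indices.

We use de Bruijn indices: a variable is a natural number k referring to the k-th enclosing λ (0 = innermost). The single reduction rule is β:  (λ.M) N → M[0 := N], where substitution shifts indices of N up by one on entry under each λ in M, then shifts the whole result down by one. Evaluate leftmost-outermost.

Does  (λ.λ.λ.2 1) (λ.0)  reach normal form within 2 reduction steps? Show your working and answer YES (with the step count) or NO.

Answer: YES — reaches normal form λ.λ.1 in 2 ≤ 2 steps

Derivation:
  start: (λ.λ.λ.2 1) (λ.0)
  [1] λ.λ.(λ.0) 1
  [2] λ.λ.1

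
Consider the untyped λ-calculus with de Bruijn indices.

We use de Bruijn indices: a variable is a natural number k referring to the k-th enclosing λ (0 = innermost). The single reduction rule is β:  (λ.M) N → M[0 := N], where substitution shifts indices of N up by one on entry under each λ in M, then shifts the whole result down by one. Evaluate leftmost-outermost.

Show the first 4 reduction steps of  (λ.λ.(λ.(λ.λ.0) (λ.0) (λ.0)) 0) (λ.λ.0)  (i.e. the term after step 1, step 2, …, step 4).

  start: (λ.λ.(λ.(λ.λ.0) (λ.0) (λ.0)) 0) (λ.λ.0)
  step 1: λ.(λ.(λ.λ.0) (λ.0) (λ.0)) 0
  step 2: λ.(λ.λ.0) (λ.0) (λ.0)
  step 3: λ.(λ.0) (λ.0)
  step 4: λ.λ.0

Answer: after 4 steps: λ.λ.0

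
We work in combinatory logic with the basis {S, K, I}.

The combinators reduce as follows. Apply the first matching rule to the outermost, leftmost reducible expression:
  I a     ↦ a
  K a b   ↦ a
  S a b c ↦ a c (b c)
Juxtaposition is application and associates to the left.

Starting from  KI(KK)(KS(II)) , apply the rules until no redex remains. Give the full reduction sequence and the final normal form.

Answer: normal form = S  (in 3 steps)

Derivation:
  start: KI(KK)(KS(II))
  step 1: I(KS(II))
  step 2: KS(II)
  step 3: S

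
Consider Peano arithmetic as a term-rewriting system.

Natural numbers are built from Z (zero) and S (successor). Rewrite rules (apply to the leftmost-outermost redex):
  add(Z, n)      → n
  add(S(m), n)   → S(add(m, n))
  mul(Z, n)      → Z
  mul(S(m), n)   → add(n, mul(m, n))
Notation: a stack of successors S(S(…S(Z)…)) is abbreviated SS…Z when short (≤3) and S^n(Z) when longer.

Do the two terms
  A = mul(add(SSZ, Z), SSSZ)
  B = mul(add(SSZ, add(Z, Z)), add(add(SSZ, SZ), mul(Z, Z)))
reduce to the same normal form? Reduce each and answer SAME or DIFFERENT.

Term A:
  start: mul(add(SSZ, Z), SSSZ)
  [1] mul(S(add(SZ, Z)), SSSZ)
  [2] add(SSSZ, mul(add(SZ, Z), SSSZ))
  [3] S(add(SSZ, mul(add(SZ, Z), SSSZ)))
  [4] S(S(add(SZ, mul(add(SZ, Z), SSSZ))))
  [5] S(S(S(add(Z, mul(add(SZ, Z), SSSZ)))))
  [6] S(S(S(mul(add(SZ, Z), SSSZ))))
  [7] S(S(S(mul(S(add(Z, Z)), SSSZ))))
  [8] S(S(S(add(SSSZ, mul(add(Z, Z), SSSZ)))))
  [9] S(S(S(S(add(SSZ, mul(add(Z, Z), SSSZ))))))
  [10] S(S(S(S(S(add(SZ, mul(add(Z, Z), SSSZ)))))))
  [11] S(S(S(S(S(S(add(Z, mul(add(Z, Z), SSSZ))))))))
  [12] S(S(S(S(S(S(mul(add(Z, Z), SSSZ)))))))
  [13] S(S(S(S(S(S(mul(Z, SSSZ)))))))
  [14] S^6(Z)

Term B:
  start: mul(add(SSZ, add(Z, Z)), add(add(SSZ, SZ), mul(Z, Z)))
  [1] mul(S(add(SZ, add(Z, Z))), add(add(SSZ, SZ), mul(Z, Z)))
  [2] add(add(add(SSZ, SZ), mul(Z, Z)), mul(add(SZ, add(Z, Z)), add(add(SSZ, SZ), mul(Z, Z))))
  [3] add(add(S(add(SZ, SZ)), mul(Z, Z)), mul(add(SZ, add(Z, Z)), add(add(SSZ, SZ), mul(Z, Z))))
  [4] add(S(add(add(SZ, SZ), mul(Z, Z))), mul(add(SZ, add(Z, Z)), add(add(SSZ, SZ), mul(Z, Z))))
  [5] S(add(add(add(SZ, SZ), mul(Z, Z)), mul(add(SZ, add(Z, Z)), add(add(SSZ, SZ), mul(Z, Z)))))
  [6] S(add(add(S(add(Z, SZ)), mul(Z, Z)), mul(add(SZ, add(Z, Z)), add(add(SSZ, SZ), mul(Z, Z)))))
  [7] S(add(S(add(add(Z, SZ), mul(Z, Z))), mul(add(SZ, add(Z, Z)), add(add(SSZ, SZ), mul(Z, Z)))))
  [8] S(S(add(add(add(Z, SZ), mul(Z, Z)), mul(add(SZ, add(Z, Z)), add(add(SSZ, SZ), mul(Z, Z))))))
  [9] S(S(add(add(SZ, mul(Z, Z)), mul(add(SZ, add(Z, Z)), add(add(SSZ, SZ), mul(Z, Z))))))
  [10] S(S(add(S(add(Z, mul(Z, Z))), mul(add(SZ, add(Z, Z)), add(add(SSZ, SZ), mul(Z, Z))))))
  [11] S(S(S(add(add(Z, mul(Z, Z)), mul(add(SZ, add(Z, Z)), add(add(SSZ, SZ), mul(Z, Z)))))))
  [12] S(S(S(add(mul(Z, Z), mul(add(SZ, add(Z, Z)), add(add(SSZ, SZ), mul(Z, Z)))))))
  [13] S(S(S(add(Z, mul(add(SZ, add(Z, Z)), add(add(SSZ, SZ), mul(Z, Z)))))))
  [14] S(S(S(mul(add(SZ, add(Z, Z)), add(add(SSZ, SZ), mul(Z, Z))))))
  [15] S(S(S(mul(S(add(Z, add(Z, Z))), add(add(SSZ, SZ), mul(Z, Z))))))
  [16] S(S(S(add(add(add(SSZ, SZ), mul(Z, Z)), mul(add(Z, add(Z, Z)), add(add(SSZ, SZ), mul(Z, Z)))))))
  [17] S(S(S(add(add(S(add(SZ, SZ)), mul(Z, Z)), mul(add(Z, add(Z, Z)), add(add(SSZ, SZ), mul(Z, Z)))))))
  [18] S(S(S(add(S(add(add(SZ, SZ), mul(Z, Z))), mul(add(Z, add(Z, Z)), add(add(SSZ, SZ), mul(Z, Z)))))))
  [19] S(S(S(S(add(add(add(SZ, SZ), mul(Z, Z)), mul(add(Z, add(Z, Z)), add(add(SSZ, SZ), mul(Z, Z))))))))
  [20] S(S(S(S(add(add(S(add(Z, SZ)), mul(Z, Z)), mul(add(Z, add(Z, Z)), add(add(SSZ, SZ), mul(Z, Z))))))))
  [21] S(S(S(S(add(S(add(add(Z, SZ), mul(Z, Z))), mul(add(Z, add(Z, Z)), add(add(SSZ, SZ), mul(Z, Z))))))))
  [22] S(S(S(S(S(add(add(add(Z, SZ), mul(Z, Z)), mul(add(Z, add(Z, Z)), add(add(SSZ, SZ), mul(Z, Z)))))))))
  [23] S(S(S(S(S(add(add(SZ, mul(Z, Z)), mul(add(Z, add(Z, Z)), add(add(SSZ, SZ), mul(Z, Z)))))))))
  [24] S(S(S(S(S(add(S(add(Z, mul(Z, Z))), mul(add(Z, add(Z, Z)), add(add(SSZ, SZ), mul(Z, Z)))))))))
  [25] S(S(S(S(S(S(add(add(Z, mul(Z, Z)), mul(add(Z, add(Z, Z)), add(add(SSZ, SZ), mul(Z, Z))))))))))
  [26] S(S(S(S(S(S(add(mul(Z, Z), mul(add(Z, add(Z, Z)), add(add(SSZ, SZ), mul(Z, Z))))))))))
  [27] S(S(S(S(S(S(add(Z, mul(add(Z, add(Z, Z)), add(add(SSZ, SZ), mul(Z, Z))))))))))
  [28] S(S(S(S(S(S(mul(add(Z, add(Z, Z)), add(add(SSZ, SZ), mul(Z, Z)))))))))
  [29] S(S(S(S(S(S(mul(add(Z, Z), add(add(SSZ, SZ), mul(Z, Z)))))))))
  [30] S(S(S(S(S(S(mul(Z, add(add(SSZ, SZ), mul(Z, Z)))))))))
  [31] S^6(Z)

Answer: SAME — A ⇓ S^6(Z), B ⇓ S^6(Z)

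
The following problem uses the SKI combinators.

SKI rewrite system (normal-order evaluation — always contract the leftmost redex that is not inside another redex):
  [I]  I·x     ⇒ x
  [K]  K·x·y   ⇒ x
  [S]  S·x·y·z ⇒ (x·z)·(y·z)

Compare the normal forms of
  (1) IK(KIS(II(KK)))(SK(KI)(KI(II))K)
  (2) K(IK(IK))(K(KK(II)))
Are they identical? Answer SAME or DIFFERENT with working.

Term A:
  start: IK(KIS(II(KK)))(SK(KI)(KI(II))K)
  →1  K(KIS(II(KK)))(SK(KI)(KI(II))K)
  →2  KIS(II(KK))
  →3  I(II(KK))
  →4  II(KK)
  →5  I(KK)
  →6  KK

Term B:
  start: K(IK(IK))(K(KK(II)))
  →1  IK(IK)
  →2  K(IK)
  →3  KK

Answer: SAME — A ⇓ KK, B ⇓ KK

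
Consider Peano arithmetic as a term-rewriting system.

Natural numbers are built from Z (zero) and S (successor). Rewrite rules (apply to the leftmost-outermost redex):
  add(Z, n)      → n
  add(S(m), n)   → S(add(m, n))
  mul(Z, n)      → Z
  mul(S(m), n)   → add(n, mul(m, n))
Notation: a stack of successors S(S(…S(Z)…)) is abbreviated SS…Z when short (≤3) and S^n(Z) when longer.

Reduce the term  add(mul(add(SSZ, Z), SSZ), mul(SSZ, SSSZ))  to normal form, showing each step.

Answer: normal form = S^10(Z)  (in 28 steps)

Reduction:
  start: add(mul(add(SSZ, Z), SSZ), mul(SSZ, SSSZ))
  →1  add(mul(S(add(SZ, Z)), SSZ), mul(SSZ, SSSZ))
  →2  add(add(SSZ, mul(add(SZ, Z), SSZ)), mul(SSZ, SSSZ))
  →3  add(S(add(SZ, mul(add(SZ, Z), SSZ))), mul(SSZ, SSSZ))
  →4  S(add(add(SZ, mul(add(SZ, Z), SSZ)), mul(SSZ, SSSZ)))
  →5  S(add(S(add(Z, mul(add(SZ, Z), SSZ))), mul(SSZ, SSSZ)))
  →6  S(S(add(add(Z, mul(add(SZ, Z), SSZ)), mul(SSZ, SSSZ))))
  →7  S(S(add(mul(add(SZ, Z), SSZ), mul(SSZ, SSSZ))))
  →8  S(S(add(mul(S(add(Z, Z)), SSZ), mul(SSZ, SSSZ))))
  →9  S(S(add(add(SSZ, mul(add(Z, Z), SSZ)), mul(SSZ, SSSZ))))
  →10  S(S(add(S(add(SZ, mul(add(Z, Z), SSZ))), mul(SSZ, SSSZ))))
  →11  S(S(S(add(add(SZ, mul(add(Z, Z), SSZ)), mul(SSZ, SSSZ)))))
  →12  S(S(S(add(S(add(Z, mul(add(Z, Z), SSZ))), mul(SSZ, SSSZ)))))
  →13  S(S(S(S(add(add(Z, mul(add(Z, Z), SSZ)), mul(SSZ, SSSZ))))))
  →14  S(S(S(S(add(mul(add(Z, Z), SSZ), mul(SSZ, SSSZ))))))
  →15  S(S(S(S(add(mul(Z, SSZ), mul(SSZ, SSSZ))))))
  →16  S(S(S(S(add(Z, mul(SSZ, SSSZ))))))
  →17  S(S(S(S(mul(SSZ, SSSZ)))))
  →18  S(S(S(S(add(SSSZ, mul(SZ, SSSZ))))))
  →19  S(S(S(S(S(add(SSZ, mul(SZ, SSSZ)))))))
  →20  S(S(S(S(S(S(add(SZ, mul(SZ, SSSZ))))))))
  →21  S(S(S(S(S(S(S(add(Z, mul(SZ, SSSZ)))))))))
  →22  S(S(S(S(S(S(S(mul(SZ, SSSZ))))))))
  →23  S(S(S(S(S(S(S(add(SSSZ, mul(Z, SSSZ)))))))))
  →24  S(S(S(S(S(S(S(S(add(SSZ, mul(Z, SSSZ))))))))))
  →25  S(S(S(S(S(S(S(S(S(add(SZ, mul(Z, SSSZ)))))))))))
  →26  S(S(S(S(S(S(S(S(S(S(add(Z, mul(Z, SSSZ))))))))))))
  →27  S(S(S(S(S(S(S(S(S(S(mul(Z, SSSZ)))))))))))
  →28  S^10(Z)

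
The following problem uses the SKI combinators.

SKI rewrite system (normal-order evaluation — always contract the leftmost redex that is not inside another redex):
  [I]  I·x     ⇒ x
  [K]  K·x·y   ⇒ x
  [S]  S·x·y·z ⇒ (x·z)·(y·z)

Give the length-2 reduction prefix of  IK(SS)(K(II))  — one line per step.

Answer: after 2 steps: SS

Derivation:
  start: IK(SS)(K(II))
  →1  K(SS)(K(II))
  →2  SS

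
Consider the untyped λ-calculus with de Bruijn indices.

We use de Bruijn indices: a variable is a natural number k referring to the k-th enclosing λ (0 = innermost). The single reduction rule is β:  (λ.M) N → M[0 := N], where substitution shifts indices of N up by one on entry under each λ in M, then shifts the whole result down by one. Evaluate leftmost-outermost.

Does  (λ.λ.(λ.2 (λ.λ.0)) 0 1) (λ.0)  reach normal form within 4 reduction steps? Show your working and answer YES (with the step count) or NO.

  start: (λ.λ.(λ.2 (λ.λ.0)) 0 1) (λ.0)
  [1] λ.(λ.(λ.0) (λ.λ.0)) 0 (λ.0)
  [2] λ.(λ.0) (λ.λ.0) (λ.0)
  [3] λ.(λ.λ.0) (λ.0)
  [4] λ.λ.0

Answer: YES — reaches normal form λ.λ.0 in 4 ≤ 4 steps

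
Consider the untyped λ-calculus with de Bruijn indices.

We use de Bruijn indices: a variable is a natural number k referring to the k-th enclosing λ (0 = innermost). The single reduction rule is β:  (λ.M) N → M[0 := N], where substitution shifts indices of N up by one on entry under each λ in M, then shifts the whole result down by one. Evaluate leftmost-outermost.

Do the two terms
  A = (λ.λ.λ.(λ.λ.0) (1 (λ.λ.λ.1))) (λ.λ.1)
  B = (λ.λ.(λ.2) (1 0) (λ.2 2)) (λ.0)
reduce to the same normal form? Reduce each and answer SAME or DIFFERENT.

Answer: SAME — A ⇓ λ.λ.λ.0, B ⇓ λ.λ.λ.0

Reduction:
Term A:
  start: (λ.λ.λ.(λ.λ.0) (1 (λ.λ.λ.1))) (λ.λ.1)
  step 1: λ.λ.(λ.λ.0) (1 (λ.λ.λ.1))
  step 2: λ.λ.λ.0

Term B:
  start: (λ.λ.(λ.2) (1 0) (λ.2 2)) (λ.0)
  step 1: λ.(λ.λ.0) ((λ.0) 0) (λ.(λ.0) (λ.0))
  step 2: λ.(λ.0) (λ.(λ.0) (λ.0))
  step 3: λ.λ.(λ.0) (λ.0)
  step 4: λ.λ.λ.0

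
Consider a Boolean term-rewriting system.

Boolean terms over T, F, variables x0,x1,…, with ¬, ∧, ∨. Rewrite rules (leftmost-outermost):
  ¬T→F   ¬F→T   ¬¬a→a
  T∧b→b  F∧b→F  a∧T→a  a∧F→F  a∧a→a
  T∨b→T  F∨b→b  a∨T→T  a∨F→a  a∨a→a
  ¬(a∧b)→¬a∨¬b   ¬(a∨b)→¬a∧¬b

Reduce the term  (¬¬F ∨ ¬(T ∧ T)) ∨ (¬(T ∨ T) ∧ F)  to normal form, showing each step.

Answer: normal form = F  (in 7 steps)

Working:
  start: (¬¬F ∨ ¬(T ∧ T)) ∨ (¬(T ∨ T) ∧ F)
  [1] (F ∨ ¬(T ∧ T)) ∨ (¬(T ∨ T) ∧ F)
  [2] ¬(T ∧ T) ∨ (¬(T ∨ T) ∧ F)
  [3] (¬T ∨ ¬T) ∨ (¬(T ∨ T) ∧ F)
  [4] ¬T ∨ (¬(T ∨ T) ∧ F)
  [5] F ∨ (¬(T ∨ T) ∧ F)
  [6] ¬(T ∨ T) ∧ F
  [7] F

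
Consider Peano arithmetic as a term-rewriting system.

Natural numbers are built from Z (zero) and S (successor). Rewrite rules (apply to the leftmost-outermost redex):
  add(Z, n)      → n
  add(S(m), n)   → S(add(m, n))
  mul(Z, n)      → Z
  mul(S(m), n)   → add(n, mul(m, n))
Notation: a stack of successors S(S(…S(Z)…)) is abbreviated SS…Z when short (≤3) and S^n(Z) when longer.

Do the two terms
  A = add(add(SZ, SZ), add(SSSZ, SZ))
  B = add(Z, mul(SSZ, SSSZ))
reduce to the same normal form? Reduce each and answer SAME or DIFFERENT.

Answer: SAME — A ⇓ S^6(Z), B ⇓ S^6(Z)

Working:
Term A:
  start: add(add(SZ, SZ), add(SSSZ, SZ))
  step 1: add(S(add(Z, SZ)), add(SSSZ, SZ))
  step 2: S(add(add(Z, SZ), add(SSSZ, SZ)))
  step 3: S(add(SZ, add(SSSZ, SZ)))
  step 4: S(S(add(Z, add(SSSZ, SZ))))
  step 5: S(S(add(SSSZ, SZ)))
  step 6: S(S(S(add(SSZ, SZ))))
  step 7: S(S(S(S(add(SZ, SZ)))))
  step 8: S(S(S(S(S(add(Z, SZ))))))
  step 9: S^6(Z)

Term B:
  start: add(Z, mul(SSZ, SSSZ))
  step 1: mul(SSZ, SSSZ)
  step 2: add(SSSZ, mul(SZ, SSSZ))
  step 3: S(add(SSZ, mul(SZ, SSSZ)))
  step 4: S(S(add(SZ, mul(SZ, SSSZ))))
  step 5: S(S(S(add(Z, mul(SZ, SSSZ)))))
  step 6: S(S(S(mul(SZ, SSSZ))))
  step 7: S(S(S(add(SSSZ, mul(Z, SSSZ)))))
  step 8: S(S(S(S(add(SSZ, mul(Z, SSSZ))))))
  step 9: S(S(S(S(S(add(SZ, mul(Z, SSSZ)))))))
  step 10: S(S(S(S(S(S(add(Z, mul(Z, SSSZ))))))))
  step 11: S(S(S(S(S(S(mul(Z, SSSZ)))))))
  step 12: S^6(Z)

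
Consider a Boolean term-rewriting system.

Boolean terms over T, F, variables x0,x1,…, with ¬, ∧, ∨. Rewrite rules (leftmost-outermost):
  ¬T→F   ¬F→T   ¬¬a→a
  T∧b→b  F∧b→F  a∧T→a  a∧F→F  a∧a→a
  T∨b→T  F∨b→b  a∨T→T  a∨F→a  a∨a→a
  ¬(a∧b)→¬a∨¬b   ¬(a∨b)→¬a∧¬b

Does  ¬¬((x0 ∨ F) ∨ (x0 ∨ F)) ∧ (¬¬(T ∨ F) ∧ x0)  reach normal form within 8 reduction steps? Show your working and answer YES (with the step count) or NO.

Answer: YES — reaches normal form x0 in 7 ≤ 8 steps

Derivation:
  start: ¬¬((x0 ∨ F) ∨ (x0 ∨ F)) ∧ (¬¬(T ∨ F) ∧ x0)
  step 1: ((x0 ∨ F) ∨ (x0 ∨ F)) ∧ (¬¬(T ∨ F) ∧ x0)
  step 2: (x0 ∨ F) ∧ (¬¬(T ∨ F) ∧ x0)
  step 3: x0 ∧ (¬¬(T ∨ F) ∧ x0)
  step 4: x0 ∧ ((T ∨ F) ∧ x0)
  step 5: x0 ∧ (T ∧ x0)
  step 6: x0 ∧ x0
  step 7: x0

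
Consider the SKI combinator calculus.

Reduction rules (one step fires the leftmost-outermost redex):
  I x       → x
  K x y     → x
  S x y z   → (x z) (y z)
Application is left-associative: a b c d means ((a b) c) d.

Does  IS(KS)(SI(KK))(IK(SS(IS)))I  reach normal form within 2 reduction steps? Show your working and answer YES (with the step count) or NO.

Answer: NO — after 2 steps the term is KS(IK(SS(IS)))(SI(KK)(IK(SS(IS))))I, not yet normal

Reduction:
  start: IS(KS)(SI(KK))(IK(SS(IS)))I
  step 1: S(KS)(SI(KK))(IK(SS(IS)))I
  step 2: KS(IK(SS(IS)))(SI(KK)(IK(SS(IS))))I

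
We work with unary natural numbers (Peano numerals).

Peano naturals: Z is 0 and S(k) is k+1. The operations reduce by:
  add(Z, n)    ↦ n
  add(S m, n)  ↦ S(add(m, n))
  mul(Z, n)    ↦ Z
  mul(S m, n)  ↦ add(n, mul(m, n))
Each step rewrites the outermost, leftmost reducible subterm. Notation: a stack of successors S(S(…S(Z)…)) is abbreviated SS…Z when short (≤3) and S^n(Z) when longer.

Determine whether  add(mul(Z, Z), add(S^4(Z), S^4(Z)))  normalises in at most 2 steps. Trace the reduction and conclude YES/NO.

Answer: NO — after 2 steps the term is add(S^4(Z), S^4(Z)), not yet normal

Derivation:
  start: add(mul(Z, Z), add(S^4(Z), S^4(Z)))
  step 1: add(Z, add(S^4(Z), S^4(Z)))
  step 2: add(S^4(Z), S^4(Z))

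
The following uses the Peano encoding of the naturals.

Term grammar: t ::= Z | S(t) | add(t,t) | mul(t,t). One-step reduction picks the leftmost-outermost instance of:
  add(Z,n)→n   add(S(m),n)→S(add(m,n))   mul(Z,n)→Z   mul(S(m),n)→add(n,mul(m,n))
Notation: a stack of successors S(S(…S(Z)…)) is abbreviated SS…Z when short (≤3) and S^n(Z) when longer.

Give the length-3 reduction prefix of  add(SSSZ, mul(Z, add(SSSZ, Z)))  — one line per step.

Answer: after 3 steps: S(S(S(add(Z, mul(Z, add(SSSZ, Z))))))

Working:
  start: add(SSSZ, mul(Z, add(SSSZ, Z)))
  [1] S(add(SSZ, mul(Z, add(SSSZ, Z))))
  [2] S(S(add(SZ, mul(Z, add(SSSZ, Z)))))
  [3] S(S(S(add(Z, mul(Z, add(SSSZ, Z))))))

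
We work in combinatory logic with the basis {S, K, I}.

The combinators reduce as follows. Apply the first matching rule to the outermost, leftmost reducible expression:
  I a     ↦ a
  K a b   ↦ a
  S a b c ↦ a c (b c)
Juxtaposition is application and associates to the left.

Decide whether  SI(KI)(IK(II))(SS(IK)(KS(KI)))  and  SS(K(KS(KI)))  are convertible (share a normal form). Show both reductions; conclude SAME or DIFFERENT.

Term A:
  start: SI(KI)(IK(II))(SS(IK)(KS(KI)))
  step 1: I(IK(II))(KI(IK(II)))(SS(IK)(KS(KI)))
  step 2: IK(II)(KI(IK(II)))(SS(IK)(KS(KI)))
  step 3: K(II)(KI(IK(II)))(SS(IK)(KS(KI)))
  step 4: II(SS(IK)(KS(KI)))
  step 5: I(SS(IK)(KS(KI)))
  step 6: SS(IK)(KS(KI))
  step 7: S(KS(KI))(IK(KS(KI)))
  step 8: SS(IK(KS(KI)))
  step 9: SS(K(KS(KI)))
  step 10: SS(KS)

Term B:
  start: SS(K(KS(KI)))
  step 1: SS(KS)

Answer: SAME — A ⇓ SS(KS), B ⇓ SS(KS)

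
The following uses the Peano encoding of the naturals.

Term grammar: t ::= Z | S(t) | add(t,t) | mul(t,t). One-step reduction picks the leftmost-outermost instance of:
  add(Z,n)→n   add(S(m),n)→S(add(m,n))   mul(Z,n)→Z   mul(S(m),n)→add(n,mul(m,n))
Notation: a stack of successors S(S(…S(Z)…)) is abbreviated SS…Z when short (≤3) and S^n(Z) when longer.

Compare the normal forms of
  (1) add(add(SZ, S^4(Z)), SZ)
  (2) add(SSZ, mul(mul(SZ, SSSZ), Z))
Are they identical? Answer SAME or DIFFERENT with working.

Term A:
  start: add(add(SZ, S^4(Z)), SZ)
  →1  add(S(add(Z, S^4(Z))), SZ)
  →2  S(add(add(Z, S^4(Z)), SZ))
  →3  S(add(S^4(Z), SZ))
  →4  S(S(add(SSSZ, SZ)))
  →5  S(S(S(add(SSZ, SZ))))
  →6  S(S(S(S(add(SZ, SZ)))))
  →7  S(S(S(S(S(add(Z, SZ))))))
  →8  S^6(Z)

Term B:
  start: add(SSZ, mul(mul(SZ, SSSZ), Z))
  →1  S(add(SZ, mul(mul(SZ, SSSZ), Z)))
  →2  S(S(add(Z, mul(mul(SZ, SSSZ), Z))))
  →3  S(S(mul(mul(SZ, SSSZ), Z)))
  →4  S(S(mul(add(SSSZ, mul(Z, SSSZ)), Z)))
  →5  S(S(mul(S(add(SSZ, mul(Z, SSSZ))), Z)))
  →6  S(S(add(Z, mul(add(SSZ, mul(Z, SSSZ)), Z))))
  →7  S(S(mul(add(SSZ, mul(Z, SSSZ)), Z)))
  →8  S(S(mul(S(add(SZ, mul(Z, SSSZ))), Z)))
  →9  S(S(add(Z, mul(add(SZ, mul(Z, SSSZ)), Z))))
  →10  S(S(mul(add(SZ, mul(Z, SSSZ)), Z)))
  →11  S(S(mul(S(add(Z, mul(Z, SSSZ))), Z)))
  →12  S(S(add(Z, mul(add(Z, mul(Z, SSSZ)), Z))))
  →13  S(S(mul(add(Z, mul(Z, SSSZ)), Z)))
  →14  S(S(mul(mul(Z, SSSZ), Z)))
  →15  S(S(mul(Z, Z)))
  →16  SSZ

Answer: DIFFERENT — A ⇓ S^6(Z), B ⇓ SSZ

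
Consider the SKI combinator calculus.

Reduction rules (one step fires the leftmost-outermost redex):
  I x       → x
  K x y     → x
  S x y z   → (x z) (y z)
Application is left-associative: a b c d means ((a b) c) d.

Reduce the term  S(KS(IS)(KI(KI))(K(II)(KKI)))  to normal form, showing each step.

  start: S(KS(IS)(KI(KI))(K(II)(KKI)))
  →1  S(S(KI(KI))(K(II)(KKI)))
  →2  S(SI(K(II)(KKI)))
  →3  S(SI(II))
  →4  S(SII)

Answer: normal form = S(SII)  (in 4 steps)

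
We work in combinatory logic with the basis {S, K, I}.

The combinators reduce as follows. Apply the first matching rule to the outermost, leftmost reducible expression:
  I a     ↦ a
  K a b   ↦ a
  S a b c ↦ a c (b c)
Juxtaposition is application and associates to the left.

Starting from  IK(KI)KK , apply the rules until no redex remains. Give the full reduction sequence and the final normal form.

Answer: normal form = I  (in 3 steps)

Derivation:
  start: IK(KI)KK
  step 1: K(KI)KK
  step 2: KIK
  step 3: I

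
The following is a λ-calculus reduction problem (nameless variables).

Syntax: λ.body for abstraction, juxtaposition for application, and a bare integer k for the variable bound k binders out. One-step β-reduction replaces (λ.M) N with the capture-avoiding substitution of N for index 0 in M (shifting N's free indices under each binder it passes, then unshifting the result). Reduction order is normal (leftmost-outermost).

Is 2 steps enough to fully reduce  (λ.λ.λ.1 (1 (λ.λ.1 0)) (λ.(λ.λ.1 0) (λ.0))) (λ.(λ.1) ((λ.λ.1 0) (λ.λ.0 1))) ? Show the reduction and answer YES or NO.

Answer: NO — after 2 steps the term is λ.λ.1 (1 (λ.λ.1 0)) (λ.λ.(λ.0) 0), not yet normal

Reduction:
  start: (λ.λ.λ.1 (1 (λ.λ.1 0)) (λ.(λ.λ.1 0) (λ.0))) (λ.(λ.1) ((λ.λ.1 0) (λ.λ.0 1)))
  →1  λ.λ.1 (1 (λ.λ.1 0)) (λ.(λ.λ.1 0) (λ.0))
  →2  λ.λ.1 (1 (λ.λ.1 0)) (λ.λ.(λ.0) 0)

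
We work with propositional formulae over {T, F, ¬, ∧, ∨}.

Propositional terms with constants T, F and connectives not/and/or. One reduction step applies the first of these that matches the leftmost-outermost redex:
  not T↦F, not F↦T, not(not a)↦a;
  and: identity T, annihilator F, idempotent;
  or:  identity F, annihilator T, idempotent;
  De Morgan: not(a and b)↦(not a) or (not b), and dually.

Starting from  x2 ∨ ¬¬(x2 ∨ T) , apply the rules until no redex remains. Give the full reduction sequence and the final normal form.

  start: x2 ∨ ¬¬(x2 ∨ T)
  →1  x2 ∨ (x2 ∨ T)
  →2  x2 ∨ T
  →3  T

Answer: normal form = T  (in 3 steps)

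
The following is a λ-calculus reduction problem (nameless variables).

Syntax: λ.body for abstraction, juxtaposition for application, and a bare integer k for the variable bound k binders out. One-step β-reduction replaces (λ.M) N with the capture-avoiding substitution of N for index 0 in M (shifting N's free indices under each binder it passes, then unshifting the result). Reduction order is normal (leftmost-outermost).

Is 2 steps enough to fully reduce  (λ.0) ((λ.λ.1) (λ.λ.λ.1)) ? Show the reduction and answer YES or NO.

Answer: YES — reaches normal form λ.λ.λ.λ.1 in 2 ≤ 2 steps

Working:
  start: (λ.0) ((λ.λ.1) (λ.λ.λ.1))
  [1] (λ.λ.1) (λ.λ.λ.1)
  [2] λ.λ.λ.λ.1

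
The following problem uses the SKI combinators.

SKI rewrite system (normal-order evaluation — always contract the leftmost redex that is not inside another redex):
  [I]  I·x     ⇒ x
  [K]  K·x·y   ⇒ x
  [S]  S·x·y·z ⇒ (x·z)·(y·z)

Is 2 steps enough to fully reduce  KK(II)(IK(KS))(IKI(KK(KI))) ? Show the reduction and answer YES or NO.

  start: KK(II)(IK(KS))(IKI(KK(KI)))
  [1] K(IK(KS))(IKI(KK(KI)))
  [2] IK(KS)

Answer: NO — after 2 steps the term is IK(KS), not yet normal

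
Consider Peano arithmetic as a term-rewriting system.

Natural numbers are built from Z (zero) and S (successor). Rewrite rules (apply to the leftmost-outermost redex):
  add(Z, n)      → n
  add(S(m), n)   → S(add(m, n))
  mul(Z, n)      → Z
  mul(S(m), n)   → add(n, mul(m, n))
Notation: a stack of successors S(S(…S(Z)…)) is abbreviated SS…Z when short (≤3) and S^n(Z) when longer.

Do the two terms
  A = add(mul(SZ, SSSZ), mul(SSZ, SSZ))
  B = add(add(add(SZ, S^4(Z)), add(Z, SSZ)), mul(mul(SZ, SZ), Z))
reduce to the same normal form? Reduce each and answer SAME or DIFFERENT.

Answer: SAME — A ⇓ S^7(Z), B ⇓ S^7(Z)

Working:
Term A:
  start: add(mul(SZ, SSSZ), mul(SSZ, SSZ))
  →1  add(add(SSSZ, mul(Z, SSSZ)), mul(SSZ, SSZ))
  →2  add(S(add(SSZ, mul(Z, SSSZ))), mul(SSZ, SSZ))
  →3  S(add(add(SSZ, mul(Z, SSSZ)), mul(SSZ, SSZ)))
  →4  S(add(S(add(SZ, mul(Z, SSSZ))), mul(SSZ, SSZ)))
  →5  S(S(add(add(SZ, mul(Z, SSSZ)), mul(SSZ, SSZ))))
  →6  S(S(add(S(add(Z, mul(Z, SSSZ))), mul(SSZ, SSZ))))
  →7  S(S(S(add(add(Z, mul(Z, SSSZ)), mul(SSZ, SSZ)))))
  →8  S(S(S(add(mul(Z, SSSZ), mul(SSZ, SSZ)))))
  →9  S(S(S(add(Z, mul(SSZ, SSZ)))))
  →10  S(S(S(mul(SSZ, SSZ))))
  →11  S(S(S(add(SSZ, mul(SZ, SSZ)))))
  →12  S(S(S(S(add(SZ, mul(SZ, SSZ))))))
  →13  S(S(S(S(S(add(Z, mul(SZ, SSZ)))))))
  →14  S(S(S(S(S(mul(SZ, SSZ))))))
  →15  S(S(S(S(S(add(SSZ, mul(Z, SSZ)))))))
  →16  S(S(S(S(S(S(add(SZ, mul(Z, SSZ))))))))
  →17  S(S(S(S(S(S(S(add(Z, mul(Z, SSZ)))))))))
  →18  S(S(S(S(S(S(S(mul(Z, SSZ))))))))
  →19  S^7(Z)

Term B:
  start: add(add(add(SZ, S^4(Z)), add(Z, SSZ)), mul(mul(SZ, SZ), Z))
  →1  add(add(S(add(Z, S^4(Z))), add(Z, SSZ)), mul(mul(SZ, SZ), Z))
  →2  add(S(add(add(Z, S^4(Z)), add(Z, SSZ))), mul(mul(SZ, SZ), Z))
  →3  S(add(add(add(Z, S^4(Z)), add(Z, SSZ)), mul(mul(SZ, SZ), Z)))
  →4  S(add(add(S^4(Z), add(Z, SSZ)), mul(mul(SZ, SZ), Z)))
  →5  S(add(S(add(SSSZ, add(Z, SSZ))), mul(mul(SZ, SZ), Z)))
  →6  S(S(add(add(SSSZ, add(Z, SSZ)), mul(mul(SZ, SZ), Z))))
  →7  S(S(add(S(add(SSZ, add(Z, SSZ))), mul(mul(SZ, SZ), Z))))
  →8  S(S(S(add(add(SSZ, add(Z, SSZ)), mul(mul(SZ, SZ), Z)))))
  →9  S(S(S(add(S(add(SZ, add(Z, SSZ))), mul(mul(SZ, SZ), Z)))))
  →10  S(S(S(S(add(add(SZ, add(Z, SSZ)), mul(mul(SZ, SZ), Z))))))
  →11  S(S(S(S(add(S(add(Z, add(Z, SSZ))), mul(mul(SZ, SZ), Z))))))
  →12  S(S(S(S(S(add(add(Z, add(Z, SSZ)), mul(mul(SZ, SZ), Z)))))))
  →13  S(S(S(S(S(add(add(Z, SSZ), mul(mul(SZ, SZ), Z)))))))
  →14  S(S(S(S(S(add(SSZ, mul(mul(SZ, SZ), Z)))))))
  →15  S(S(S(S(S(S(add(SZ, mul(mul(SZ, SZ), Z))))))))
  →16  S(S(S(S(S(S(S(add(Z, mul(mul(SZ, SZ), Z)))))))))
  →17  S(S(S(S(S(S(S(mul(mul(SZ, SZ), Z))))))))
  →18  S(S(S(S(S(S(S(mul(add(SZ, mul(Z, SZ)), Z))))))))
  →19  S(S(S(S(S(S(S(mul(S(add(Z, mul(Z, SZ))), Z))))))))
  →20  S(S(S(S(S(S(S(add(Z, mul(add(Z, mul(Z, SZ)), Z)))))))))
  →21  S(S(S(S(S(S(S(mul(add(Z, mul(Z, SZ)), Z))))))))
  →22  S(S(S(S(S(S(S(mul(mul(Z, SZ), Z))))))))
  →23  S(S(S(S(S(S(S(mul(Z, Z))))))))
  →24  S^7(Z)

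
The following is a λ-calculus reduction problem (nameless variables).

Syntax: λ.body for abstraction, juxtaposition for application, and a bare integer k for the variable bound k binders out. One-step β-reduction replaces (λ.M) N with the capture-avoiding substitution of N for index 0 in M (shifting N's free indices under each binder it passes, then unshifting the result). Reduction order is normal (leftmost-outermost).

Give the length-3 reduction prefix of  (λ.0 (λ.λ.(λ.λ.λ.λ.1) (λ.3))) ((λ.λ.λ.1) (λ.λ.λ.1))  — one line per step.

  start: (λ.0 (λ.λ.(λ.λ.λ.λ.1) (λ.3))) ((λ.λ.λ.1) (λ.λ.λ.1))
  [1] (λ.λ.λ.1) (λ.λ.λ.1) (λ.λ.(λ.λ.λ.λ.1) (λ.(λ.λ.λ.1) (λ.λ.λ.1)))
  [2] (λ.λ.1) (λ.λ.(λ.λ.λ.λ.1) (λ.(λ.λ.λ.1) (λ.λ.λ.1)))
  [3] λ.λ.λ.(λ.λ.λ.λ.1) (λ.(λ.λ.λ.1) (λ.λ.λ.1))

Answer: after 3 steps: λ.λ.λ.(λ.λ.λ.λ.1) (λ.(λ.λ.λ.1) (λ.λ.λ.1))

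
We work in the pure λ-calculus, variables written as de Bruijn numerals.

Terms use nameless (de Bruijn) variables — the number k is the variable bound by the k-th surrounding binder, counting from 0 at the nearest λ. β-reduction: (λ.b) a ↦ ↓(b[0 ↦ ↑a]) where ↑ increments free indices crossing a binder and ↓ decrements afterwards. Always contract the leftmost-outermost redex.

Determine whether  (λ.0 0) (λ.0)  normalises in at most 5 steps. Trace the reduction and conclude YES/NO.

Answer: YES — reaches normal form λ.0 in 2 ≤ 5 steps

Working:
  start: (λ.0 0) (λ.0)
  step 1: (λ.0) (λ.0)
  step 2: λ.0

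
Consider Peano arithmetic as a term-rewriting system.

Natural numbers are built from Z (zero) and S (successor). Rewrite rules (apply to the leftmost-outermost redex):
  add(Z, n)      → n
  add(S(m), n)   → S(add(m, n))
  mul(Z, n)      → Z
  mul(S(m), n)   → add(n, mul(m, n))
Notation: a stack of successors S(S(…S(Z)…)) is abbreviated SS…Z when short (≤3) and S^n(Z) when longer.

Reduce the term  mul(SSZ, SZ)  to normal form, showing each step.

Answer: normal form = SSZ  (in 7 steps)

Reduction:
  start: mul(SSZ, SZ)
  [1] add(SZ, mul(SZ, SZ))
  [2] S(add(Z, mul(SZ, SZ)))
  [3] S(mul(SZ, SZ))
  [4] S(add(SZ, mul(Z, SZ)))
  [5] S(S(add(Z, mul(Z, SZ))))
  [6] S(S(mul(Z, SZ)))
  [7] SSZ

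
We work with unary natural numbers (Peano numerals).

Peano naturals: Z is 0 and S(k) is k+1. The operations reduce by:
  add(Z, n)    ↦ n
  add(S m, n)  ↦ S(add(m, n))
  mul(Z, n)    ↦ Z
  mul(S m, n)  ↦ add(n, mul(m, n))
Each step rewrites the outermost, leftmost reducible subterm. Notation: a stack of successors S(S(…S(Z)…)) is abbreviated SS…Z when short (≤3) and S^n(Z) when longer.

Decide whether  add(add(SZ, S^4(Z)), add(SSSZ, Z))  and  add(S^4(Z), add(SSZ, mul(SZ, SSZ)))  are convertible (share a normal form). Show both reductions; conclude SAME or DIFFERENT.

Answer: SAME — A ⇓ S^8(Z), B ⇓ S^8(Z)

Reduction:
Term A:
  start: add(add(SZ, S^4(Z)), add(SSSZ, Z))
  step 1: add(S(add(Z, S^4(Z))), add(SSSZ, Z))
  step 2: S(add(add(Z, S^4(Z)), add(SSSZ, Z)))
  step 3: S(add(S^4(Z), add(SSSZ, Z)))
  step 4: S(S(add(SSSZ, add(SSSZ, Z))))
  step 5: S(S(S(add(SSZ, add(SSSZ, Z)))))
  step 6: S(S(S(S(add(SZ, add(SSSZ, Z))))))
  step 7: S(S(S(S(S(add(Z, add(SSSZ, Z)))))))
  step 8: S(S(S(S(S(add(SSSZ, Z))))))
  step 9: S(S(S(S(S(S(add(SSZ, Z)))))))
  step 10: S(S(S(S(S(S(S(add(SZ, Z))))))))
  step 11: S(S(S(S(S(S(S(S(add(Z, Z)))))))))
  step 12: S^8(Z)

Term B:
  start: add(S^4(Z), add(SSZ, mul(SZ, SSZ)))
  step 1: S(add(SSSZ, add(SSZ, mul(SZ, SSZ))))
  step 2: S(S(add(SSZ, add(SSZ, mul(SZ, SSZ)))))
  step 3: S(S(S(add(SZ, add(SSZ, mul(SZ, SSZ))))))
  step 4: S(S(S(S(add(Z, add(SSZ, mul(SZ, SSZ)))))))
  step 5: S(S(S(S(add(SSZ, mul(SZ, SSZ))))))
  step 6: S(S(S(S(S(add(SZ, mul(SZ, SSZ)))))))
  step 7: S(S(S(S(S(S(add(Z, mul(SZ, SSZ))))))))
  step 8: S(S(S(S(S(S(mul(SZ, SSZ)))))))
  step 9: S(S(S(S(S(S(add(SSZ, mul(Z, SSZ))))))))
  step 10: S(S(S(S(S(S(S(add(SZ, mul(Z, SSZ)))))))))
  step 11: S(S(S(S(S(S(S(S(add(Z, mul(Z, SSZ))))))))))
  step 12: S(S(S(S(S(S(S(S(mul(Z, SSZ)))))))))
  step 13: S^8(Z)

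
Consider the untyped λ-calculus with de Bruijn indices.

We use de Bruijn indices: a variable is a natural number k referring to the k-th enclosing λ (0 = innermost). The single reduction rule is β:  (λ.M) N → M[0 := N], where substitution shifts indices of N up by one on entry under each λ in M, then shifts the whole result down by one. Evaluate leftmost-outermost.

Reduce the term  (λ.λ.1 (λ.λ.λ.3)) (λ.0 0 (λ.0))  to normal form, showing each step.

Answer: normal form = λ.λ.1  (in 4 steps)

Reduction:
  start: (λ.λ.1 (λ.λ.λ.3)) (λ.0 0 (λ.0))
  →1  λ.(λ.0 0 (λ.0)) (λ.λ.λ.3)
  →2  λ.(λ.λ.λ.3) (λ.λ.λ.3) (λ.0)
  →3  λ.(λ.λ.2) (λ.0)
  →4  λ.λ.1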